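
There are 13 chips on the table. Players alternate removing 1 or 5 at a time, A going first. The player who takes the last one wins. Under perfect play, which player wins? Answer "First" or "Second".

Mark each pile size as W (mover wins) or L (mover loses):
i:   0  1  2  3  4  5  6  7  8  9 10 11 12 13
     L  W  L  W  L  W  L  W  L  W  L  W  L  W
Position 13 is W, so the first player wins.

First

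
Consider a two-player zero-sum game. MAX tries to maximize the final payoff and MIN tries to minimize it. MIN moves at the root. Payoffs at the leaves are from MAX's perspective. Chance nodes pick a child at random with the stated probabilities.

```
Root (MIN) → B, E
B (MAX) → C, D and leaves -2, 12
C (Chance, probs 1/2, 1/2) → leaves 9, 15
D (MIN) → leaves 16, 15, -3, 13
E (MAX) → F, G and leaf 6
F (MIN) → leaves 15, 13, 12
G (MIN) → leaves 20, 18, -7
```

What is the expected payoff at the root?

C (Chance): 1/2·9 + 1/2·15 = 12
D (MIN): min(16, 15, -3, 13) = -3
B (MAX): max(12, -3, -2, 12) = 12
F (MIN): min(15, 13, 12) = 12
G (MIN): min(20, 18, -7) = -7
E (MAX): max(12, -7, 6) = 12
Root (MIN): min(12, 12) = 12

12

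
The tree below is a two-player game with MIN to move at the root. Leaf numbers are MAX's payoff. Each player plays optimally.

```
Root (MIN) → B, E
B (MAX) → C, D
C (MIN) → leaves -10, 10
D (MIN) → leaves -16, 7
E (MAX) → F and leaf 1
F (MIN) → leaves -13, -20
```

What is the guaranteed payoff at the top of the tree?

C (MIN): min(-10, 10) = -10
D (MIN): min(-16, 7) = -16
B (MAX): max(-10, -16) = -10
F (MIN): min(-13, -20) = -20
E (MAX): max(-20, 1) = 1
Root (MIN): min(-10, 1) = -10

-10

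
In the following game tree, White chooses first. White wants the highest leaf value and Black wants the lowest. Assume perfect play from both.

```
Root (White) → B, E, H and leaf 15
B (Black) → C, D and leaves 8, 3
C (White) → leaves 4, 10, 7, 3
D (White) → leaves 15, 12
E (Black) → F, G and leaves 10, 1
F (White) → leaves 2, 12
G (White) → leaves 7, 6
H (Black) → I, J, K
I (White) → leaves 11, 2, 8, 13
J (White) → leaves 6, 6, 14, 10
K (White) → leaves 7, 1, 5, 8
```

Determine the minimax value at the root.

15

C (White): max(4, 10, 7, 3) = 10
D (White): max(15, 12) = 15
B (Black): min(10, 15, 8, 3) = 3
F (White): max(2, 12) = 12
G (White): max(7, 6) = 7
E (Black): min(12, 7, 10, 1) = 1
I (White): max(11, 2, 8, 13) = 13
J (White): max(6, 6, 14, 10) = 14
K (White): max(7, 1, 5, 8) = 8
H (Black): min(13, 14, 8) = 8
Root (White): max(3, 1, 8, 15) = 15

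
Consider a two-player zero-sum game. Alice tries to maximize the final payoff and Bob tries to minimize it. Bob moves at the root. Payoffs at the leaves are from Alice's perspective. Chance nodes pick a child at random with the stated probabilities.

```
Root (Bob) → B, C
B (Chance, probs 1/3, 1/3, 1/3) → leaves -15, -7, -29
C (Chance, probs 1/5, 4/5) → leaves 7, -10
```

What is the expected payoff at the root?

-17

B (Chance): 1/3·-15 + 1/3·-7 + 1/3·-29 = -17
C (Chance): 1/5·7 + 4/5·-10 = -6.6
Root (Bob): min(-17, -6.6) = -17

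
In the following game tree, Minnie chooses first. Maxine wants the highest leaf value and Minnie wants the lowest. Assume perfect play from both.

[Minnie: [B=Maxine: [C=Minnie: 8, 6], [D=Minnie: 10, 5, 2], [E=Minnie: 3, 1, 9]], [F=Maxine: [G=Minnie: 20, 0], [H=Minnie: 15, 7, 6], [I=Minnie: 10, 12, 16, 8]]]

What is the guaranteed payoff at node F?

8

G: min(20, 0) = 0
H: min(15, 7, 6) = 6
I: min(10, 12, 16, 8) = 8
F: max(0, 6, 8) = 8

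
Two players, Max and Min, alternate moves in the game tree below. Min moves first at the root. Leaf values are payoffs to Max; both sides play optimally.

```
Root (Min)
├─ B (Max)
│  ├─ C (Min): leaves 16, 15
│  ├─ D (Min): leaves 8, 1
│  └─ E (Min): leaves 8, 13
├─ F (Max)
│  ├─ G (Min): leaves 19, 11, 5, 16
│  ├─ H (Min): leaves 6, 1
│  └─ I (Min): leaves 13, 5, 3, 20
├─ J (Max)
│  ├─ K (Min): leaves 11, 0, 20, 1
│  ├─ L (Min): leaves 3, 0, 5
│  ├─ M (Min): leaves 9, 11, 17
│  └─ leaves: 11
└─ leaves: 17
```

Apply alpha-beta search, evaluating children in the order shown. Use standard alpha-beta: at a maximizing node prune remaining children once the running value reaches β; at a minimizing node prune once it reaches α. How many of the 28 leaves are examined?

C [α=-∞,β=+∞]: v=15
D [α=15,β=+∞]: v=8 after child 1 ≤ α → α-cutoff, skip 1
E [α=15,β=+∞]: v=8 after child 1 ≤ α → α-cutoff, skip 1
B [α=-∞,β=+∞]: v=15
G [α=-∞,β=15]: v=5
H [α=5,β=15]: v=1
I [α=5,β=15]: v=5 after child 2 ≤ α → α-cutoff, skip 2
F [α=-∞,β=15]: v=5
K [α=-∞,β=5]: v=0
L [α=0,β=5]: v=0 after child 2 ≤ α → α-cutoff, skip 1
M [α=0,β=5]: v=9
J [α=-∞,β=5]: v=9 after child 3 ≥ β → β-cutoff, skip 1
Root [α=-∞,β=+∞]: v=5
Leaves evaluated: 22 of 28.

22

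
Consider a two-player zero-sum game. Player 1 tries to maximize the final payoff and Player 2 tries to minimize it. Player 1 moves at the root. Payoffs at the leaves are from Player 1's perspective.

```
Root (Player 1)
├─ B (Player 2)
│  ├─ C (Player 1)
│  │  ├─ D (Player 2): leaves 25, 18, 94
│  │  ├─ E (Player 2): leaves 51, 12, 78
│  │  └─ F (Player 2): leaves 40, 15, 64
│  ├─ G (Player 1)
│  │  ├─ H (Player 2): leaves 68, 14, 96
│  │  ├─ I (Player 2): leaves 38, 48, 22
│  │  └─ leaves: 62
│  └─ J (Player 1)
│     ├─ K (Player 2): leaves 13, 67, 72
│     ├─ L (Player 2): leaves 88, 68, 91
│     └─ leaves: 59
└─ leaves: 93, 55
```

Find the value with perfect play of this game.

D (Player 2): min(25, 18, 94) = 18
E (Player 2): min(51, 12, 78) = 12
F (Player 2): min(40, 15, 64) = 15
C (Player 1): max(18, 12, 15) = 18
H (Player 2): min(68, 14, 96) = 14
I (Player 2): min(38, 48, 22) = 22
G (Player 1): max(14, 22, 62) = 62
K (Player 2): min(13, 67, 72) = 13
L (Player 2): min(88, 68, 91) = 68
J (Player 1): max(13, 68, 59) = 68
B (Player 2): min(18, 62, 68) = 18
Root (Player 1): max(18, 93, 55) = 93

93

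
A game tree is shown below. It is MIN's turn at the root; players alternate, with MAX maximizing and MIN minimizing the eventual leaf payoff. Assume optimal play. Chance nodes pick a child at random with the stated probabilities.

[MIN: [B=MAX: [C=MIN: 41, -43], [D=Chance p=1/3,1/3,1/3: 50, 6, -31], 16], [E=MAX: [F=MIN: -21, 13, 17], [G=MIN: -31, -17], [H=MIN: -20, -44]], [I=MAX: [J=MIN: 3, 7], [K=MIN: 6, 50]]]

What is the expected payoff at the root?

-21

C (MIN): min(41, -43) = -43
D (Chance): 1/3·50 + 1/3·6 + 1/3·-31 = 8.33
B (MAX): max(-43, 8.33, 16) = 16
F (MIN): min(-21, 13, 17) = -21
G (MIN): min(-31, -17) = -31
H (MIN): min(-20, -44) = -44
E (MAX): max(-21, -31, -44) = -21
J (MIN): min(3, 7) = 3
K (MIN): min(6, 50) = 6
I (MAX): max(3, 6) = 6
Root (MIN): min(16, -21, 6) = -21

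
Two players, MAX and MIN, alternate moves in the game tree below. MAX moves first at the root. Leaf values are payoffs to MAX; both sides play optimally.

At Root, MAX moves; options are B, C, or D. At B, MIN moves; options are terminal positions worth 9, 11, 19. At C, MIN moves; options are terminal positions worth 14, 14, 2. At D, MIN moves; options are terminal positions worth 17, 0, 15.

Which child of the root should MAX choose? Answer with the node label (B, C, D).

B (MIN): min(9, 11, 19) = 9
C (MIN): min(14, 14, 2) = 2
D (MIN): min(17, 0, 15) = 0
Root (MAX): max(9, 2, 0) = 9
MAX picks the child with the highest value: B (value 9).

B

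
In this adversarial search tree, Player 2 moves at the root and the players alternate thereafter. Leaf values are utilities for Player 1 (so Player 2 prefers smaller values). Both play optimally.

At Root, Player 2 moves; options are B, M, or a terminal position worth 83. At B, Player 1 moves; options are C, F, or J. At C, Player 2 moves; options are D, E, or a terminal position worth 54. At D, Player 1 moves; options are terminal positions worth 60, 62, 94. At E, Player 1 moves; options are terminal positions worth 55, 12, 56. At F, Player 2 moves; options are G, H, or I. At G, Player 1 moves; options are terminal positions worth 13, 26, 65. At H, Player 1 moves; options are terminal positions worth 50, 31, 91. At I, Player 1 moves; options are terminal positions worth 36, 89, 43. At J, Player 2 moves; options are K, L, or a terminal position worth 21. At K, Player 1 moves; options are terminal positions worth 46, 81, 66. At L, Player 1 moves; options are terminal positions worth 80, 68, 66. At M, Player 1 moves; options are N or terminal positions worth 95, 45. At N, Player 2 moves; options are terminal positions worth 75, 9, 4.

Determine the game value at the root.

65

D (Player 1): max(60, 62, 94) = 94
E (Player 1): max(55, 12, 56) = 56
C (Player 2): min(94, 56, 54) = 54
G (Player 1): max(13, 26, 65) = 65
H (Player 1): max(50, 31, 91) = 91
I (Player 1): max(36, 89, 43) = 89
F (Player 2): min(65, 91, 89) = 65
K (Player 1): max(46, 81, 66) = 81
L (Player 1): max(80, 68, 66) = 80
J (Player 2): min(81, 80, 21) = 21
B (Player 1): max(54, 65, 21) = 65
N (Player 2): min(75, 9, 4) = 4
M (Player 1): max(4, 95, 45) = 95
Root (Player 2): min(65, 95, 83) = 65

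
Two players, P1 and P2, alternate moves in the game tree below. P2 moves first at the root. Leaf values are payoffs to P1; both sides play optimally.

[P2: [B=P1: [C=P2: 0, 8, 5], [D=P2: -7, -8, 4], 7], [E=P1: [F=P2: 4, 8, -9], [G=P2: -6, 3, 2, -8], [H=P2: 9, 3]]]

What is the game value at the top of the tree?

3

C (P2): min(0, 8, 5) = 0
D (P2): min(-7, -8, 4) = -8
B (P1): max(0, -8, 7) = 7
F (P2): min(4, 8, -9) = -9
G (P2): min(-6, 3, 2, -8) = -8
H (P2): min(9, 3) = 3
E (P1): max(-9, -8, 3) = 3
Root (P2): min(7, 3) = 3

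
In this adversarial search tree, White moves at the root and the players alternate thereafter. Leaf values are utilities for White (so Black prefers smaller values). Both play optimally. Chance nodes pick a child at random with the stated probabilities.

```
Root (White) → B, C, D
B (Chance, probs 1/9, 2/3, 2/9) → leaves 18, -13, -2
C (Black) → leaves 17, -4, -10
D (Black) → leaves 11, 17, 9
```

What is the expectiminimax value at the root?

9

B (Chance): 1/9·18 + 2/3·-13 + 2/9·-2 = -7.11
C (Black): min(17, -4, -10) = -10
D (Black): min(11, 17, 9) = 9
Root (White): max(-7.11, -10, 9) = 9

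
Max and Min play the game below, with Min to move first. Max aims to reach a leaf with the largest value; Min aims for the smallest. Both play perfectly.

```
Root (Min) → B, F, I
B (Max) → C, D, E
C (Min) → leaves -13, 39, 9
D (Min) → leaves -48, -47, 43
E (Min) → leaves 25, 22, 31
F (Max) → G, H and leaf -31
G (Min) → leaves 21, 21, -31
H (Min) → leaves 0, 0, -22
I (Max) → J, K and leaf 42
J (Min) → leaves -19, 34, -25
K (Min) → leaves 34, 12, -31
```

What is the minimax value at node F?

G: min(21, 21, -31) = -31
H: min(0, 0, -22) = -22
F: max(-31, -22, -31) = -22

-22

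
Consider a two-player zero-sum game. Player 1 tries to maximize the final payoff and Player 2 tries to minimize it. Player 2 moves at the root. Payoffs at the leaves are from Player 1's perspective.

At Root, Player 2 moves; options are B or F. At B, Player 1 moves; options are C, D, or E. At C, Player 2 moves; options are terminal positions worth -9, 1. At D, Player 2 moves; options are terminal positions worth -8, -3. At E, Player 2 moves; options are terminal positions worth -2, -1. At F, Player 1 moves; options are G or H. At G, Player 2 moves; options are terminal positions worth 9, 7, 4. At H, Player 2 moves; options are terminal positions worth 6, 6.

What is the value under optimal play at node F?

G: min(9, 7, 4) = 4
H: min(6, 6) = 6
F: max(4, 6) = 6

6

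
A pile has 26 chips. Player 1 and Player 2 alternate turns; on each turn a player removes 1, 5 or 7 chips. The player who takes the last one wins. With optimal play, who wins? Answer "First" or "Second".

Second

Positions where the player to move wins (W) vs loses (L):
i:   0  1  2  3  4  5  6  7  8  9 10 11 12 13 14 15 16 17 18 19 20 21 22 23 24 25 26
     L  W  L  W  L  W  L  W  L  W  L  W  L  W  L  W  L  W  L  W  L  W  L  W  L  W  L
Position 26 is L, so the second player wins.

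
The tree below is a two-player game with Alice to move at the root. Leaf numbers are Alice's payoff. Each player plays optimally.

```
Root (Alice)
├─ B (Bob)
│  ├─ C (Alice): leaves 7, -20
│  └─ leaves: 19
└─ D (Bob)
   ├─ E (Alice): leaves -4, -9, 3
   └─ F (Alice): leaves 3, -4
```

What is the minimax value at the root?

C (Alice): max(7, -20) = 7
B (Bob): min(7, 19) = 7
E (Alice): max(-4, -9, 3) = 3
F (Alice): max(3, -4) = 3
D (Bob): min(3, 3) = 3
Root (Alice): max(7, 3) = 7

7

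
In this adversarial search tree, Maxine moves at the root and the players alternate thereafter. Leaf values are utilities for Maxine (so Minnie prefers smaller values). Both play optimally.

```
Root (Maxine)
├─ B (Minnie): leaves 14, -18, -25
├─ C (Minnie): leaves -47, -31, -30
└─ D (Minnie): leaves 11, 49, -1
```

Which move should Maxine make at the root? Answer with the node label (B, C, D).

D

B (Minnie): min(14, -18, -25) = -25
C (Minnie): min(-47, -31, -30) = -47
D (Minnie): min(11, 49, -1) = -1
Root (Maxine): max(-25, -47, -1) = -1
Maxine picks the child with the highest value: D (value -1).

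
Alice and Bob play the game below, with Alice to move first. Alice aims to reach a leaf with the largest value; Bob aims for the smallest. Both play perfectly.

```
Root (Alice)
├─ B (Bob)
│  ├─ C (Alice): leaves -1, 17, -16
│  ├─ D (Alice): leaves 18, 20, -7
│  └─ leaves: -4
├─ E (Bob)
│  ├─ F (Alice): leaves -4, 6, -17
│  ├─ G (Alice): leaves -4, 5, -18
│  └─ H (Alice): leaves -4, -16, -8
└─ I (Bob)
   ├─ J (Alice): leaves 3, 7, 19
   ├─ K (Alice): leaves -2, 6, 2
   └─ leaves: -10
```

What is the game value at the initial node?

C (Alice): max(-1, 17, -16) = 17
D (Alice): max(18, 20, -7) = 20
B (Bob): min(17, 20, -4) = -4
F (Alice): max(-4, 6, -17) = 6
G (Alice): max(-4, 5, -18) = 5
H (Alice): max(-4, -16, -8) = -4
E (Bob): min(6, 5, -4) = -4
J (Alice): max(3, 7, 19) = 19
K (Alice): max(-2, 6, 2) = 6
I (Bob): min(19, 6, -10) = -10
Root (Alice): max(-4, -4, -10) = -4

-4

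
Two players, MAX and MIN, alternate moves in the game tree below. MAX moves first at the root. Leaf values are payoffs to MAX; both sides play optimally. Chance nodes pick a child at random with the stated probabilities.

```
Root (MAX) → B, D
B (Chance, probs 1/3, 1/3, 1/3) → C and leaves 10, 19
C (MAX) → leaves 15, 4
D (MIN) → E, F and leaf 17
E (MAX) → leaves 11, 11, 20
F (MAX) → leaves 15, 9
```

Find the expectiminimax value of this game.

15

C (MAX): max(15, 4) = 15
B (Chance): 1/3·15 + 1/3·10 + 1/3·19 = 14.67
E (MAX): max(11, 11, 20) = 20
F (MAX): max(15, 9) = 15
D (MIN): min(20, 15, 17) = 15
Root (MAX): max(14.67, 15) = 15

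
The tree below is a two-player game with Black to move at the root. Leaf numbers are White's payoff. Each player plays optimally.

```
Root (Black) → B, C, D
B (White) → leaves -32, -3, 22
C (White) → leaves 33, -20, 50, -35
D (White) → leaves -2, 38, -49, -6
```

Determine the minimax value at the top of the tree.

B (White): max(-32, -3, 22) = 22
C (White): max(33, -20, 50, -35) = 50
D (White): max(-2, 38, -49, -6) = 38
Root (Black): min(22, 50, 38) = 22

22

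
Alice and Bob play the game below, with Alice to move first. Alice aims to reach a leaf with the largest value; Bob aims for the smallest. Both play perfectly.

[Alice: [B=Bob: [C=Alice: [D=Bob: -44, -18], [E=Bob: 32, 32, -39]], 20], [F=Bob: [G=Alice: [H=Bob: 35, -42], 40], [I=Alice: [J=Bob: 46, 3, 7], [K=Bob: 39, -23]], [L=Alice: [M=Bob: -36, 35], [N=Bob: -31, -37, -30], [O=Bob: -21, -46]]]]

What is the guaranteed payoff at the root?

-36

D (Bob): min(-44, -18) = -44
E (Bob): min(32, 32, -39) = -39
C (Alice): max(-44, -39) = -39
B (Bob): min(-39, 20) = -39
H (Bob): min(35, -42) = -42
G (Alice): max(-42, 40) = 40
J (Bob): min(46, 3, 7) = 3
K (Bob): min(39, -23) = -23
I (Alice): max(3, -23) = 3
M (Bob): min(-36, 35) = -36
N (Bob): min(-31, -37, -30) = -37
O (Bob): min(-21, -46) = -46
L (Alice): max(-36, -37, -46) = -36
F (Bob): min(40, 3, -36) = -36
Root (Alice): max(-39, -36) = -36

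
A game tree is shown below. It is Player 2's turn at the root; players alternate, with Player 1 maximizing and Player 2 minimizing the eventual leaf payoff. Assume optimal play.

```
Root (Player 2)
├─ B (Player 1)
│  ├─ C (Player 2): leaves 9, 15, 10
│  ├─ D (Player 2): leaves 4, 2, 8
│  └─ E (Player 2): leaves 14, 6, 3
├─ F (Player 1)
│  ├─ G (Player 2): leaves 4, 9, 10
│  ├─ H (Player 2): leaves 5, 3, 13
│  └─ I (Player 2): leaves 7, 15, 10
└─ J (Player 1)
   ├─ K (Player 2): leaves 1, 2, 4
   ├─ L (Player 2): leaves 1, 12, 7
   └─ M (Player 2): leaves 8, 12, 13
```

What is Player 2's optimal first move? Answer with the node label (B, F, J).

F

C (Player 2): min(9, 15, 10) = 9
D (Player 2): min(4, 2, 8) = 2
E (Player 2): min(14, 6, 3) = 3
B (Player 1): max(9, 2, 3) = 9
G (Player 2): min(4, 9, 10) = 4
H (Player 2): min(5, 3, 13) = 3
I (Player 2): min(7, 15, 10) = 7
F (Player 1): max(4, 3, 7) = 7
K (Player 2): min(1, 2, 4) = 1
L (Player 2): min(1, 12, 7) = 1
M (Player 2): min(8, 12, 13) = 8
J (Player 1): max(1, 1, 8) = 8
Root (Player 2): min(9, 7, 8) = 7
Player 2 picks the child with the lowest value: F (value 7).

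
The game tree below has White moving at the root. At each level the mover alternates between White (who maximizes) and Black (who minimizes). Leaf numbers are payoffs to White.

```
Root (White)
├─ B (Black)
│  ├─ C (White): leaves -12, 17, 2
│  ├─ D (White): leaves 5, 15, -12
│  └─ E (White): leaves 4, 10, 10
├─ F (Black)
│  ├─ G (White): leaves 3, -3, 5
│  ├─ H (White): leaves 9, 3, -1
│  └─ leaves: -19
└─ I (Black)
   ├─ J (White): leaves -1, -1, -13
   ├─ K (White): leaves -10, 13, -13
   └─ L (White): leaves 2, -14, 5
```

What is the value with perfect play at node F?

-19

G: max(3, -3, 5) = 5
H: max(9, 3, -1) = 9
F: min(5, 9, -19) = -19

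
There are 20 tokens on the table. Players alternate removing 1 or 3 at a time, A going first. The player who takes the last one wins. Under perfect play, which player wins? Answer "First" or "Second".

Second

i:   0  1  2  3  4  5  6  7  8  9 10 11 12 13 14 15 16 17 18 19 20
     L  W  L  W  L  W  L  W  L  W  L  W  L  W  L  W  L  W  L  W  L
Position 20 is L, so the second player wins.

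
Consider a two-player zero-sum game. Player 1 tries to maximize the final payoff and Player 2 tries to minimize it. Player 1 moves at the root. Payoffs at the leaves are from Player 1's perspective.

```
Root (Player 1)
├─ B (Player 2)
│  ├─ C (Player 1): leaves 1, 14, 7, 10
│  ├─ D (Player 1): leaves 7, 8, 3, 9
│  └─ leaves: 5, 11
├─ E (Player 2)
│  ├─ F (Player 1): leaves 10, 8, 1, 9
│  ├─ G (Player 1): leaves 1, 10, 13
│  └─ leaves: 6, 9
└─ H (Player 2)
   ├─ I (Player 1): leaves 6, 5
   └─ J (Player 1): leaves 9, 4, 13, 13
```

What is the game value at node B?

5

C: max(1, 14, 7, 10) = 14
D: max(7, 8, 3, 9) = 9
B: min(14, 9, 5, 11) = 5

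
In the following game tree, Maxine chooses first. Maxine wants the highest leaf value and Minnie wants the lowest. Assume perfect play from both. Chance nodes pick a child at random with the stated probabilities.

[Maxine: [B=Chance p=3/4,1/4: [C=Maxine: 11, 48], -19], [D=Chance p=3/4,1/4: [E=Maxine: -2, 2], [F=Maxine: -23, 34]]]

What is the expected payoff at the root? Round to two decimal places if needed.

C (Maxine): max(11, 48) = 48
B (Chance): 3/4·48 + 1/4·-19 = 31.25
E (Maxine): max(-2, 2) = 2
F (Maxine): max(-23, 34) = 34
D (Chance): 3/4·2 + 1/4·34 = 10
Root (Maxine): max(31.25, 10) = 31.25

31.25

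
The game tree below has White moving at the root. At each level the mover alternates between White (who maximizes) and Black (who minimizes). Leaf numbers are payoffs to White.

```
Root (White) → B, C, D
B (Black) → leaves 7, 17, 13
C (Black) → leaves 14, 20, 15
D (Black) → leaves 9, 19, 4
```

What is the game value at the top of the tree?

B (Black): min(7, 17, 13) = 7
C (Black): min(14, 20, 15) = 14
D (Black): min(9, 19, 4) = 4
Root (White): max(7, 14, 4) = 14

14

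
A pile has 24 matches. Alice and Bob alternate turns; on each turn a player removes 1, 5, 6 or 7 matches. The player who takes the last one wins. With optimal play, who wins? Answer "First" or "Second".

W/L table (W = player to move can force a win):
i:   0  1  2  3  4  5  6  7  8  9 10 11 12 13 14 15 16 17 18 19 20 21 22 23 24
     L  W  L  W  L  W  W  W  W  W  W  W  L  W  L  W  L  W  W  W  W  W  W  W  L
Position 24 is L, so the second player wins.

Second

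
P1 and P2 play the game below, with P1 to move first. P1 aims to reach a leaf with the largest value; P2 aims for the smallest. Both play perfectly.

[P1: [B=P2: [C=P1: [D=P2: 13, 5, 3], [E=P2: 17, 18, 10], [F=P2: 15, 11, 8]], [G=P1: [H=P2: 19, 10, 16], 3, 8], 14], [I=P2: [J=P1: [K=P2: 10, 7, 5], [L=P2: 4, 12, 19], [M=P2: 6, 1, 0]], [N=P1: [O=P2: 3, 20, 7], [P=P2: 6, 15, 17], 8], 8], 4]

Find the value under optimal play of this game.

D (P2): min(13, 5, 3) = 3
E (P2): min(17, 18, 10) = 10
F (P2): min(15, 11, 8) = 8
C (P1): max(3, 10, 8) = 10
H (P2): min(19, 10, 16) = 10
G (P1): max(10, 3, 8) = 10
B (P2): min(10, 10, 14) = 10
K (P2): min(10, 7, 5) = 5
L (P2): min(4, 12, 19) = 4
M (P2): min(6, 1, 0) = 0
J (P1): max(5, 4, 0) = 5
O (P2): min(3, 20, 7) = 3
P (P2): min(6, 15, 17) = 6
N (P1): max(3, 6, 8) = 8
I (P2): min(5, 8, 8) = 5
Root (P1): max(10, 5, 4) = 10

10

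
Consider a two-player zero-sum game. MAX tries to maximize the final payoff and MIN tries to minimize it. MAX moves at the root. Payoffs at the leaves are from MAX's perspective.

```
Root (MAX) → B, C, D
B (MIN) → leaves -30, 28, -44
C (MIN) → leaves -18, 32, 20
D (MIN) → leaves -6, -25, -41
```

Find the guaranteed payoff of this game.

-18

B (MIN): min(-30, 28, -44) = -44
C (MIN): min(-18, 32, 20) = -18
D (MIN): min(-6, -25, -41) = -41
Root (MAX): max(-44, -18, -41) = -18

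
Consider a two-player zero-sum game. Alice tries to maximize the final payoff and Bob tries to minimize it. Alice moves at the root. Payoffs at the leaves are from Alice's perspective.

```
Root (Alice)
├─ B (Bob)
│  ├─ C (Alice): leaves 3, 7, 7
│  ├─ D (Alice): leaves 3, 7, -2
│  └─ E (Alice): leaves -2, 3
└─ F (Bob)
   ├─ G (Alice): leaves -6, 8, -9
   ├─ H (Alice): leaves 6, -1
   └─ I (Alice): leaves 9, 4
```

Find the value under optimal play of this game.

C (Alice): max(3, 7, 7) = 7
D (Alice): max(3, 7, -2) = 7
E (Alice): max(-2, 3) = 3
B (Bob): min(7, 7, 3) = 3
G (Alice): max(-6, 8, -9) = 8
H (Alice): max(6, -1) = 6
I (Alice): max(9, 4) = 9
F (Bob): min(8, 6, 9) = 6
Root (Alice): max(3, 6) = 6

6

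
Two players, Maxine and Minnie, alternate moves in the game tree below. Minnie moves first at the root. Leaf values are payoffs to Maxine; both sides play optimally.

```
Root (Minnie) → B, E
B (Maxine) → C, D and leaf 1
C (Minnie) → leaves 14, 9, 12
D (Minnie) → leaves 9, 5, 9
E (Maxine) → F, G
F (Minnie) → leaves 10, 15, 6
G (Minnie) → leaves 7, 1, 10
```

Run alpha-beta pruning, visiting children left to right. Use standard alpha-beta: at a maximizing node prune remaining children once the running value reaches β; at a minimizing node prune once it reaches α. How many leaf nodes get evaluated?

10

C [α=-∞,β=+∞]: v=9
D [α=9,β=+∞]: v=9 after child 1 ≤ α → α-cutoff, skip 2
B [α=-∞,β=+∞]: v=9
F [α=-∞,β=9]: v=6
G [α=6,β=9]: v=1 after child 2 ≤ α → α-cutoff, skip 1
E [α=-∞,β=9]: v=6
Root [α=-∞,β=+∞]: v=6
Leaves evaluated: 10 of 13.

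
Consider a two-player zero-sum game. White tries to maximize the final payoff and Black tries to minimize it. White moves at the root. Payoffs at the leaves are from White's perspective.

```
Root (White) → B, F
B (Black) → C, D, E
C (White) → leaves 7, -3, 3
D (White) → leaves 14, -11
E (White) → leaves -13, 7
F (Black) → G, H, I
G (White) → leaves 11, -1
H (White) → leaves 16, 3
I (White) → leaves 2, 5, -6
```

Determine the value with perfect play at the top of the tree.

7

C (White): max(7, -3, 3) = 7
D (White): max(14, -11) = 14
E (White): max(-13, 7) = 7
B (Black): min(7, 14, 7) = 7
G (White): max(11, -1) = 11
H (White): max(16, 3) = 16
I (White): max(2, 5, -6) = 5
F (Black): min(11, 16, 5) = 5
Root (White): max(7, 5) = 7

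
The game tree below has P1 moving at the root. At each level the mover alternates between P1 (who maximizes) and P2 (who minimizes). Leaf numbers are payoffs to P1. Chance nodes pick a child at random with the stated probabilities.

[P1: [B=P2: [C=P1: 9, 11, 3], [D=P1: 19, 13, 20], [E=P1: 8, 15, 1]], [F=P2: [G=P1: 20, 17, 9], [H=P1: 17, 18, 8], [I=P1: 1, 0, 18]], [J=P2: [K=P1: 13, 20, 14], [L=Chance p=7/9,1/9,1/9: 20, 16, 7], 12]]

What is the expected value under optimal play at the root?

18

C (P1): max(9, 11, 3) = 11
D (P1): max(19, 13, 20) = 20
E (P1): max(8, 15, 1) = 15
B (P2): min(11, 20, 15) = 11
G (P1): max(20, 17, 9) = 20
H (P1): max(17, 18, 8) = 18
I (P1): max(1, 0, 18) = 18
F (P2): min(20, 18, 18) = 18
K (P1): max(13, 20, 14) = 20
L (Chance): 7/9·20 + 1/9·16 + 1/9·7 = 18.11
J (P2): min(20, 18.11, 12) = 12
Root (P1): max(11, 18, 12) = 18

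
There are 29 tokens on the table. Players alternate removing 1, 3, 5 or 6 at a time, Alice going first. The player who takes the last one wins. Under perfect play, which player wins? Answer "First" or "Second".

Positions where the player to move wins (W) vs loses (L):
i:   0  1  2  3  4  5  6  7  8  9 10 11 12 13 14 15 16 17 18 19 20 21 22 23 24 25 26 27 28 29
     L  W  L  W  L  W  W  W  W  W  W  L  W  L  W  L  W  W  W  W  W  W  L  W  L  W  L  W  W  W
Position 29 is W, so the first player wins.

First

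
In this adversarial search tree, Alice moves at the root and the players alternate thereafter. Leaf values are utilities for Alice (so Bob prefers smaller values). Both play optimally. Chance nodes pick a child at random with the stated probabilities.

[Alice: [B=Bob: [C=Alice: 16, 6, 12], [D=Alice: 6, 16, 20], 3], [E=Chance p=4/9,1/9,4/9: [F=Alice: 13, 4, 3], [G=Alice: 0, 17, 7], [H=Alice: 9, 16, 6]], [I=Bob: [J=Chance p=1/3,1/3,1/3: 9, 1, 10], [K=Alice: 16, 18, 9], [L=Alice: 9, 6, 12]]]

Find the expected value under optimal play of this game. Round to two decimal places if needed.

C (Alice): max(16, 6, 12) = 16
D (Alice): max(6, 16, 20) = 20
B (Bob): min(16, 20, 3) = 3
F (Alice): max(13, 4, 3) = 13
G (Alice): max(0, 17, 7) = 17
H (Alice): max(9, 16, 6) = 16
E (Chance): 4/9·13 + 1/9·17 + 4/9·16 = 14.78
J (Chance): 1/3·9 + 1/3·1 + 1/3·10 = 6.67
K (Alice): max(16, 18, 9) = 18
L (Alice): max(9, 6, 12) = 12
I (Bob): min(6.67, 18, 12) = 6.67
Root (Alice): max(3, 14.78, 6.67) = 14.78

14.78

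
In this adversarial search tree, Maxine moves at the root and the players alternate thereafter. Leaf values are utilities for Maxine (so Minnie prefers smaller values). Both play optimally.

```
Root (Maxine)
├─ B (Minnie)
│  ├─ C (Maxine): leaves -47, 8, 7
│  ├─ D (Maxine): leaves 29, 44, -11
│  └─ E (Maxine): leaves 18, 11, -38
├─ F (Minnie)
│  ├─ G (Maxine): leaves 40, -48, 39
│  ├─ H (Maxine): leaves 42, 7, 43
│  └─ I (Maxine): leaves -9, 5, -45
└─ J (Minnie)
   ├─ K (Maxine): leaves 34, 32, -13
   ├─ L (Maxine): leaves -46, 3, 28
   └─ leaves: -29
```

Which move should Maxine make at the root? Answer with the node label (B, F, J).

B

C (Maxine): max(-47, 8, 7) = 8
D (Maxine): max(29, 44, -11) = 44
E (Maxine): max(18, 11, -38) = 18
B (Minnie): min(8, 44, 18) = 8
G (Maxine): max(40, -48, 39) = 40
H (Maxine): max(42, 7, 43) = 43
I (Maxine): max(-9, 5, -45) = 5
F (Minnie): min(40, 43, 5) = 5
K (Maxine): max(34, 32, -13) = 34
L (Maxine): max(-46, 3, 28) = 28
J (Minnie): min(34, 28, -29) = -29
Root (Maxine): max(8, 5, -29) = 8
Maxine picks the child with the highest value: B (value 8).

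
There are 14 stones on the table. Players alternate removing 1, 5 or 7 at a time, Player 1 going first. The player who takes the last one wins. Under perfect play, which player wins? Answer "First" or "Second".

Positions where the player to move wins (W) vs loses (L):
i:   0  1  2  3  4  5  6  7  8  9 10 11 12 13 14
     L  W  L  W  L  W  L  W  L  W  L  W  L  W  L
Position 14 is L, so the second player wins.

Second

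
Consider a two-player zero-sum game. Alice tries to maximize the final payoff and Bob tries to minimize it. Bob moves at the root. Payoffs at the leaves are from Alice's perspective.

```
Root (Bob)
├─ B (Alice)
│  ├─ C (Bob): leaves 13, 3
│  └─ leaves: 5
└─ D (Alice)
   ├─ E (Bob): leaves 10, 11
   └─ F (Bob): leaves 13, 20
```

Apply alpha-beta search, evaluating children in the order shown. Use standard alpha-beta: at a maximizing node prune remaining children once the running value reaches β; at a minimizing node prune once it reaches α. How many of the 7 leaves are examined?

5

C [α=-∞,β=+∞]: v=3
B [α=-∞,β=+∞]: v=5
E [α=-∞,β=5]: v=10
D [α=-∞,β=5]: v=10 after child 1 ≥ β → β-cutoff, skip 1
Root [α=-∞,β=+∞]: v=5
Leaves evaluated: 5 of 7.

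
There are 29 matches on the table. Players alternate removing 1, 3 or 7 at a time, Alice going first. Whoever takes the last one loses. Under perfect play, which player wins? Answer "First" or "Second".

W/L table (W = player to move can force a win):
i:   0  1  2  3  4  5  6  7  8  9 10 11 12 13 14 15 16 17 18 19 20 21 22 23 24 25 26 27 28 29
     W  L  W  L  W  L  W  L  W  L  W  L  W  L  W  L  W  L  W  L  W  L  W  L  W  L  W  L  W  L
Position 29 is L, so the second player wins.

Second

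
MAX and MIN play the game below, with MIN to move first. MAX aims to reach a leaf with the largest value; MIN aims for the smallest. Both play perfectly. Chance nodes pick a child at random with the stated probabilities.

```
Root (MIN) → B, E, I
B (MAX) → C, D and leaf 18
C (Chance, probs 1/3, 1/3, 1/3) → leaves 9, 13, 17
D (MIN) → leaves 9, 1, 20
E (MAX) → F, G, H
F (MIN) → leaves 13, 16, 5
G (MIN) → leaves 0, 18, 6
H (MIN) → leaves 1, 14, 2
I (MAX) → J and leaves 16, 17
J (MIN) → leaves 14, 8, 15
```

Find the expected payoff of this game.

5

C (Chance): 1/3·9 + 1/3·13 + 1/3·17 = 13
D (MIN): min(9, 1, 20) = 1
B (MAX): max(13, 1, 18) = 18
F (MIN): min(13, 16, 5) = 5
G (MIN): min(0, 18, 6) = 0
H (MIN): min(1, 14, 2) = 1
E (MAX): max(5, 0, 1) = 5
J (MIN): min(14, 8, 15) = 8
I (MAX): max(8, 16, 17) = 17
Root (MIN): min(18, 5, 17) = 5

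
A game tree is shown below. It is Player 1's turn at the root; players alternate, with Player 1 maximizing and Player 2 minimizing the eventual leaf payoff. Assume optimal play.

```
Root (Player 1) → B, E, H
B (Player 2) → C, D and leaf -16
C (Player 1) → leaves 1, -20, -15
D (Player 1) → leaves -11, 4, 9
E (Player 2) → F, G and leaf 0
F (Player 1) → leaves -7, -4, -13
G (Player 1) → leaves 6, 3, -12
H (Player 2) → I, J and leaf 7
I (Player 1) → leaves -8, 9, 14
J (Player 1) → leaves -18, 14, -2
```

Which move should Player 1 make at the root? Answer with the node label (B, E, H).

H

C (Player 1): max(1, -20, -15) = 1
D (Player 1): max(-11, 4, 9) = 9
B (Player 2): min(1, 9, -16) = -16
F (Player 1): max(-7, -4, -13) = -4
G (Player 1): max(6, 3, -12) = 6
E (Player 2): min(-4, 6, 0) = -4
I (Player 1): max(-8, 9, 14) = 14
J (Player 1): max(-18, 14, -2) = 14
H (Player 2): min(14, 14, 7) = 7
Root (Player 1): max(-16, -4, 7) = 7
Player 1 picks the child with the highest value: H (value 7).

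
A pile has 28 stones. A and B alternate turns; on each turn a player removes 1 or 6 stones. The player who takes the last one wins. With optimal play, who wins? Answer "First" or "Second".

Compute winning (W) and losing (L) positions by backward induction:
i:   0  1  2  3  4  5  6  7  8  9 10 11 12 13 14 15 16 17 18 19 20 21 22 23 24 25 26 27 28
     L  W  L  W  L  W  W  L  W  L  W  L  W  W  L  W  L  W  L  W  W  L  W  L  W  L  W  W  L
Position 28 is L, so the second player wins.

Second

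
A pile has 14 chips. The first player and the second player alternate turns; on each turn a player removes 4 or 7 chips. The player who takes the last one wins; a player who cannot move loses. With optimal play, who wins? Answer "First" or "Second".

Second

W/L table (W = player to move can force a win):
i:   0  1  2  3  4  5  6  7  8  9 10 11 12 13 14
     L  L  L  L  W  W  W  W  W  W  W  L  L  L  L
Position 14 is L, so the second player wins.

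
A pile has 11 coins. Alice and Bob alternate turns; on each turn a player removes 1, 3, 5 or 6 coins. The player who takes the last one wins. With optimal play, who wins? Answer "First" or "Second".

Compute winning (W) and losing (L) positions by backward induction:
i:   0  1  2  3  4  5  6  7  8  9 10 11
     L  W  L  W  L  W  W  W  W  W  W  L
Position 11 is L, so the second player wins.

Second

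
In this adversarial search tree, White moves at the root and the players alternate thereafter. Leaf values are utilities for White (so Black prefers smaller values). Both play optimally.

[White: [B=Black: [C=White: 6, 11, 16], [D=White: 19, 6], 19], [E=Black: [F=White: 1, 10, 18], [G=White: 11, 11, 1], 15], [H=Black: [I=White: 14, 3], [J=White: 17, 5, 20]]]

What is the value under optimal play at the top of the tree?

16

C (White): max(6, 11, 16) = 16
D (White): max(19, 6) = 19
B (Black): min(16, 19, 19) = 16
F (White): max(1, 10, 18) = 18
G (White): max(11, 11, 1) = 11
E (Black): min(18, 11, 15) = 11
I (White): max(14, 3) = 14
J (White): max(17, 5, 20) = 20
H (Black): min(14, 20) = 14
Root (White): max(16, 11, 14) = 16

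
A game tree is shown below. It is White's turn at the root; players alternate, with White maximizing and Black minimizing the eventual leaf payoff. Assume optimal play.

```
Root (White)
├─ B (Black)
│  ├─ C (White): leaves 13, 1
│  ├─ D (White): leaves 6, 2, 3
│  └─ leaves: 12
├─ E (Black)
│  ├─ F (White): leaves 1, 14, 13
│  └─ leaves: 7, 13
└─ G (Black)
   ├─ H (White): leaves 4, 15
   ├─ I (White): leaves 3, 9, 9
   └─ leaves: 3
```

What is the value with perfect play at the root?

C (White): max(13, 1) = 13
D (White): max(6, 2, 3) = 6
B (Black): min(13, 6, 12) = 6
F (White): max(1, 14, 13) = 14
E (Black): min(14, 7, 13) = 7
H (White): max(4, 15) = 15
I (White): max(3, 9, 9) = 9
G (Black): min(15, 9, 3) = 3
Root (White): max(6, 7, 3) = 7

7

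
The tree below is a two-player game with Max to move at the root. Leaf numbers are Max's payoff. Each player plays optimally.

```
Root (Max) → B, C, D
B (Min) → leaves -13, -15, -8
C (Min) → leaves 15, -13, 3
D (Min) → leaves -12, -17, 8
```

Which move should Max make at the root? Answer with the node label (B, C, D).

C

B (Min): min(-13, -15, -8) = -15
C (Min): min(15, -13, 3) = -13
D (Min): min(-12, -17, 8) = -17
Root (Max): max(-15, -13, -17) = -13
Max picks the child with the highest value: C (value -13).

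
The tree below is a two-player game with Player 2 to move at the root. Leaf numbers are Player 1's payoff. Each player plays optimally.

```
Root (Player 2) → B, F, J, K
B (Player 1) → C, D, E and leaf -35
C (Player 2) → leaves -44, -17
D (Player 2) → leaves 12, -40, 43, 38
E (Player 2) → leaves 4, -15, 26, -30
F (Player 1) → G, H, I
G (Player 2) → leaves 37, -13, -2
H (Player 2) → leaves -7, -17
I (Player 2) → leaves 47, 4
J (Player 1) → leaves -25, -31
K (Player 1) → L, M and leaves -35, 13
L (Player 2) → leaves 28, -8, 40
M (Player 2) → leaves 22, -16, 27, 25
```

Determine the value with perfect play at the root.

-30

C (Player 2): min(-44, -17) = -44
D (Player 2): min(12, -40, 43, 38) = -40
E (Player 2): min(4, -15, 26, -30) = -30
B (Player 1): max(-44, -40, -30, -35) = -30
G (Player 2): min(37, -13, -2) = -13
H (Player 2): min(-7, -17) = -17
I (Player 2): min(47, 4) = 4
F (Player 1): max(-13, -17, 4) = 4
J (Player 1): max(-25, -31) = -25
L (Player 2): min(28, -8, 40) = -8
M (Player 2): min(22, -16, 27, 25) = -16
K (Player 1): max(-8, -16, -35, 13) = 13
Root (Player 2): min(-30, 4, -25, 13) = -30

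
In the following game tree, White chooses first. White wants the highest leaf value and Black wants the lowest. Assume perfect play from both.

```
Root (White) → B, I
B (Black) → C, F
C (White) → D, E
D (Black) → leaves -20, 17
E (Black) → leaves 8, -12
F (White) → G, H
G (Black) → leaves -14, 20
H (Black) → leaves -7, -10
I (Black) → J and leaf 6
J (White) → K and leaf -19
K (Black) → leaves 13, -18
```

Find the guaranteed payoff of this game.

-12

D (Black): min(-20, 17) = -20
E (Black): min(8, -12) = -12
C (White): max(-20, -12) = -12
G (Black): min(-14, 20) = -14
H (Black): min(-7, -10) = -10
F (White): max(-14, -10) = -10
B (Black): min(-12, -10) = -12
K (Black): min(13, -18) = -18
J (White): max(-18, -19) = -18
I (Black): min(-18, 6) = -18
Root (White): max(-12, -18) = -12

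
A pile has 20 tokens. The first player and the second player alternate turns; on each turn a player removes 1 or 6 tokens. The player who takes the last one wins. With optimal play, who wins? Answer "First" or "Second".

Mark each pile size as W (mover wins) or L (mover loses):
i:   0  1  2  3  4  5  6  7  8  9 10 11 12 13 14 15 16 17 18 19 20
     L  W  L  W  L  W  W  L  W  L  W  L  W  W  L  W  L  W  L  W  W
Position 20 is W, so the first player wins.

First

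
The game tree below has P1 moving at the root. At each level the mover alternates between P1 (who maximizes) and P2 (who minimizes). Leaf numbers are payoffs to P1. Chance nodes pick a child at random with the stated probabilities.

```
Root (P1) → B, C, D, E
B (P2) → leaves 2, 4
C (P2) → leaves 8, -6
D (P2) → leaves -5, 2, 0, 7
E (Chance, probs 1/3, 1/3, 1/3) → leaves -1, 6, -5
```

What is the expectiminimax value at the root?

B (P2): min(2, 4) = 2
C (P2): min(8, -6) = -6
D (P2): min(-5, 2, 0, 7) = -5
E (Chance): 1/3·-1 + 1/3·6 + 1/3·-5 = 0
Root (P1): max(2, -6, -5, 0) = 2

2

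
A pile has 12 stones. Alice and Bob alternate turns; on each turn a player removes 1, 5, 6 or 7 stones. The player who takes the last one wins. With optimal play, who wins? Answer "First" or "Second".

i:   0  1  2  3  4  5  6  7  8  9 10 11 12
     L  W  L  W  L  W  W  W  W  W  W  W  L
Position 12 is L, so the second player wins.

Second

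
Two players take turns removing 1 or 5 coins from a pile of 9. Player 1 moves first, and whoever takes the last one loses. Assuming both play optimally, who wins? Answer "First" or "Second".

Second

i:   0  1  2  3  4  5  6  7  8  9
     W  L  W  L  W  L  W  L  W  L
Position 9 is L, so the second player wins.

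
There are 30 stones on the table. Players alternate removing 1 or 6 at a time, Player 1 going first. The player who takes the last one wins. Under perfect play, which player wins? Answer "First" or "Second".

W/L table (W = player to move can force a win):
i:   0  1  2  3  4  5  6  7  8  9 10 11 12 13 14 15 16 17 18 19 20 21 22 23 24 25 26 27 28 29 30
     L  W  L  W  L  W  W  L  W  L  W  L  W  W  L  W  L  W  L  W  W  L  W  L  W  L  W  W  L  W  L
Position 30 is L, so the second player wins.

Second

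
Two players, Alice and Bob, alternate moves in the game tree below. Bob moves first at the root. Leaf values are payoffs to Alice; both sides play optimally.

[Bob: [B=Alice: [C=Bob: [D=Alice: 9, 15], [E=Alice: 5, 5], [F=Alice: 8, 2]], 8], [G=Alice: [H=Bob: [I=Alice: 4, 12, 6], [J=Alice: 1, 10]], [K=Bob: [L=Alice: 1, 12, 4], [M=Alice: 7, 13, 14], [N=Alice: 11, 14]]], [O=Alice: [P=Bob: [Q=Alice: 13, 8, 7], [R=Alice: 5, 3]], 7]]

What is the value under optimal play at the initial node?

D (Alice): max(9, 15) = 15
E (Alice): max(5, 5) = 5
F (Alice): max(8, 2) = 8
C (Bob): min(15, 5, 8) = 5
B (Alice): max(5, 8) = 8
I (Alice): max(4, 12, 6) = 12
J (Alice): max(1, 10) = 10
H (Bob): min(12, 10) = 10
L (Alice): max(1, 12, 4) = 12
M (Alice): max(7, 13, 14) = 14
N (Alice): max(11, 14) = 14
K (Bob): min(12, 14, 14) = 12
G (Alice): max(10, 12) = 12
Q (Alice): max(13, 8, 7) = 13
R (Alice): max(5, 3) = 5
P (Bob): min(13, 5) = 5
O (Alice): max(5, 7) = 7
Root (Bob): min(8, 12, 7) = 7

7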